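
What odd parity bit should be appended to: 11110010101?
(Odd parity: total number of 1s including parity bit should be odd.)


Number of 1s in data: 7
Parity bit: 0

0


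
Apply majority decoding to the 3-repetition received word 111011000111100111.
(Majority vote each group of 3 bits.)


Groups: 111, 011, 000, 111, 100, 111
Majority votes: 110101

110101


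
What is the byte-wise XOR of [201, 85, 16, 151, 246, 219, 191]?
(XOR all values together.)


XOR chain: 201 ^ 85 ^ 16 ^ 151 ^ 246 ^ 219 ^ 191 = 137

137


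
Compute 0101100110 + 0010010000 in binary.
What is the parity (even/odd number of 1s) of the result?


0101100110 = 358
0010010000 = 144
Sum = 502 = 111110110
1s count = 7

odd parity (7 ones in 111110110)


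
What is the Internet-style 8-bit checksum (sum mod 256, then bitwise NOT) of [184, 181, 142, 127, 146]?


Sum = 780 mod 256 = 12
Complement = 243

243


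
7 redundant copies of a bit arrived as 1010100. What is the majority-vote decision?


Ones: 3 out of 7
Threshold: 4

0 (3/7 voted 1)


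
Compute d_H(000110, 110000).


XOR: 110110
Count of 1s: 4

4


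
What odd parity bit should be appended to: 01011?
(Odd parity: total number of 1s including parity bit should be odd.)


Number of 1s in data: 3
Parity bit: 0

0


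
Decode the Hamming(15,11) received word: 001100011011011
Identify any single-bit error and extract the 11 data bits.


Syndrome = 0: no error detected

Data: 10001011011 (no errors)


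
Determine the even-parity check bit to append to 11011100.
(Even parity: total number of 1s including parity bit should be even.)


Number of 1s in data: 5
Parity bit: 1

1


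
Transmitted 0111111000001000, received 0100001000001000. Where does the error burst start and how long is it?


XOR: 0011110000000000

Burst at position 2, length 4


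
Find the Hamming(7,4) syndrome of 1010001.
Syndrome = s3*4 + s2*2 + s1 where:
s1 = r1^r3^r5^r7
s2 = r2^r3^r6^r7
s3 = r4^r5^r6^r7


s1=1, s2=0, s3=1

Syndrome = 5 (error at position 5)


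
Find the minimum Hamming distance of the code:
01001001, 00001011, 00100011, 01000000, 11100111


Comparing all pairs, minimum distance: 2
Can detect 1 errors, correct 0 errors

2


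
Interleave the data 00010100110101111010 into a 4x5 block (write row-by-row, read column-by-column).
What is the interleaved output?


Matrix:
  00010
  10011
  01011
  11010
Read columns: 01010011000011110110

01010011000011110110


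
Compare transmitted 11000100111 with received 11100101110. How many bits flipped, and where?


XOR: 00100001001

3 error(s) at position(s): 2, 7, 10


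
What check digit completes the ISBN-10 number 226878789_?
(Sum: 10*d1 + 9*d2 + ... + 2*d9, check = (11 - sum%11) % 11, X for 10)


Weighted sum: 294
294 mod 11 = 8

Check digit: 3


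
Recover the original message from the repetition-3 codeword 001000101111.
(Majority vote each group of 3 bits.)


Groups: 001, 000, 101, 111
Majority votes: 0011

0011


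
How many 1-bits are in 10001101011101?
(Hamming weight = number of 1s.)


Counting 1s in 10001101011101

8


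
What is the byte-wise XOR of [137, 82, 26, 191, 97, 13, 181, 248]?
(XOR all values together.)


XOR chain: 137 ^ 82 ^ 26 ^ 191 ^ 97 ^ 13 ^ 181 ^ 248 = 95

95


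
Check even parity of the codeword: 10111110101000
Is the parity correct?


Number of 1s: 8

Yes, parity is correct (8 ones)


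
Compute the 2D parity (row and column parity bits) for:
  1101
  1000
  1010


Row parities: 110
Column parities: 1111

Row P: 110, Col P: 1111, Corner: 0


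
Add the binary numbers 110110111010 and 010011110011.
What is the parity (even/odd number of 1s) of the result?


110110111010 = 3514
010011110011 = 1267
Sum = 4781 = 1001010101101
1s count = 7

odd parity (7 ones in 1001010101101)


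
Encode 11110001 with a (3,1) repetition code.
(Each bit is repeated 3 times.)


Each bit -> 3 copies

111111111111000000000111


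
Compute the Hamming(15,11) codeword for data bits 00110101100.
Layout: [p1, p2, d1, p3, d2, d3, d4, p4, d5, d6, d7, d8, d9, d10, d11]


Parity bits: p1=0, p2=1, p3=0, p4=1

010001110101100


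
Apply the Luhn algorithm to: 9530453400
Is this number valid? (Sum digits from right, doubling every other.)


Luhn sum = 43
43 mod 10 = 3

Invalid (Luhn sum mod 10 = 3)


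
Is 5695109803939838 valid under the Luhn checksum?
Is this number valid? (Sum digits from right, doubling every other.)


Luhn sum = 86
86 mod 10 = 6

Invalid (Luhn sum mod 10 = 6)


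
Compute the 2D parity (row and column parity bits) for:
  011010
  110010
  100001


Row parities: 110
Column parities: 001001

Row P: 110, Col P: 001001, Corner: 0


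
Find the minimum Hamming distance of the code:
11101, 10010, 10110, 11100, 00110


Comparing all pairs, minimum distance: 1
Can detect 0 errors, correct 0 errors

1


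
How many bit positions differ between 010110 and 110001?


XOR: 100111
Count of 1s: 4

4


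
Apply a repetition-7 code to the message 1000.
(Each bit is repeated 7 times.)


Each bit -> 7 copies

1111111000000000000000000000


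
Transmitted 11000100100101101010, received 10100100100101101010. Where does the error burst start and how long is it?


XOR: 01100000000000000000

Burst at position 1, length 2


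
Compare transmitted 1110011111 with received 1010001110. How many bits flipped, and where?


XOR: 0100010001

3 error(s) at position(s): 1, 5, 9


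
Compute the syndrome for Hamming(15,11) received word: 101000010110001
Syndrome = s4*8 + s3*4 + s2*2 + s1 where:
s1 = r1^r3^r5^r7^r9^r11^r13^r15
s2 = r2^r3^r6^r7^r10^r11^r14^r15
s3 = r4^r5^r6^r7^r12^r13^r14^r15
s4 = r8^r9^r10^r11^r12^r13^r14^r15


s1=0, s2=0, s3=1, s4=0

Syndrome = 4 (error at position 4)


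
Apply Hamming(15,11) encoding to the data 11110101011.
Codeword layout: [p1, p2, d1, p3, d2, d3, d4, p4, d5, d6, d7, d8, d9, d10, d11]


Parity bits: p1=0, p2=0, p3=0, p4=0

001011100101011


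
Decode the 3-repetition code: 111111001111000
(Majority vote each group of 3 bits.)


Groups: 111, 111, 001, 111, 000
Majority votes: 11010

11010


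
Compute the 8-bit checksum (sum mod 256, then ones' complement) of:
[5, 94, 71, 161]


Sum = 331 mod 256 = 75
Complement = 180

180


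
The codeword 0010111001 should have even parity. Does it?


Number of 1s: 5

No, parity error (5 ones)


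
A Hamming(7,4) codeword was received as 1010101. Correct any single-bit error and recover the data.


Syndrome = 0: no error detected

Data: 1101 (no errors)


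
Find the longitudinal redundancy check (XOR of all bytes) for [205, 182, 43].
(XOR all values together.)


XOR chain: 205 ^ 182 ^ 43 = 80

80


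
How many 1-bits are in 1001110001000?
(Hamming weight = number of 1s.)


Counting 1s in 1001110001000

5


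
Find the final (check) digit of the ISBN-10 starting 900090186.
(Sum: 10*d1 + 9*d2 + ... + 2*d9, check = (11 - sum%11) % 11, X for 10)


Weighted sum: 184
184 mod 11 = 8

Check digit: 3


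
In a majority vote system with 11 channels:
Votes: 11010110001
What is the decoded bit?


Ones: 6 out of 11
Threshold: 6

1 (6/11 voted 1)


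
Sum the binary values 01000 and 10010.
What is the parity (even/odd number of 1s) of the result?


01000 = 8
10010 = 18
Sum = 26 = 11010
1s count = 3

odd parity (3 ones in 11010)


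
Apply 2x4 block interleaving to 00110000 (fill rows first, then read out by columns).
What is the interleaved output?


Matrix:
  0011
  0000
Read columns: 00001010

00001010


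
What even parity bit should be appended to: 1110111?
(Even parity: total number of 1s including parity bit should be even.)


Number of 1s in data: 6
Parity bit: 0

0


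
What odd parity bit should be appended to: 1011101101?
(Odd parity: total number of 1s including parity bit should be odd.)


Number of 1s in data: 7
Parity bit: 0

0


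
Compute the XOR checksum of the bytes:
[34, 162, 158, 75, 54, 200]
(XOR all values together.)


XOR chain: 34 ^ 162 ^ 158 ^ 75 ^ 54 ^ 200 = 171

171


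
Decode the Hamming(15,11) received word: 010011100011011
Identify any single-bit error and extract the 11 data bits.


Syndrome = 0: no error detected

Data: 01110011011 (no errors)


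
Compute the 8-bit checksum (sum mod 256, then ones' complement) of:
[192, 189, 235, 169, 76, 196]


Sum = 1057 mod 256 = 33
Complement = 222

222


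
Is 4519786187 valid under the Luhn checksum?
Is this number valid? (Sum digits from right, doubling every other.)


Luhn sum = 55
55 mod 10 = 5

Invalid (Luhn sum mod 10 = 5)


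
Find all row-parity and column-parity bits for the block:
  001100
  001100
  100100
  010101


Row parities: 0001
Column parities: 110001

Row P: 0001, Col P: 110001, Corner: 1


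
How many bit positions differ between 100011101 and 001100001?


XOR: 101111100
Count of 1s: 6

6


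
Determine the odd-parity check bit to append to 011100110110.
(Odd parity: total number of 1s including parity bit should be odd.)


Number of 1s in data: 7
Parity bit: 0

0


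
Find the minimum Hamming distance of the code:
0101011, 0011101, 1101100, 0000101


Comparing all pairs, minimum distance: 2
Can detect 1 errors, correct 0 errors

2


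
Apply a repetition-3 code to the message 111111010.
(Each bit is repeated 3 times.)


Each bit -> 3 copies

111111111111111111000111000


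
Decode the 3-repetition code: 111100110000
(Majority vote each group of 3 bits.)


Groups: 111, 100, 110, 000
Majority votes: 1010

1010


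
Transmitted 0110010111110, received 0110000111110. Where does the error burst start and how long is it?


XOR: 0000010000000

Burst at position 5, length 1


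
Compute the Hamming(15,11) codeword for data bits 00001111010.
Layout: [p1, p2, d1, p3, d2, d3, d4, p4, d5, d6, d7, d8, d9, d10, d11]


Parity bits: p1=0, p2=1, p3=0, p4=1

010000011111010


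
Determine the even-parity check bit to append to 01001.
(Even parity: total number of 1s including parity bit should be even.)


Number of 1s in data: 2
Parity bit: 0

0


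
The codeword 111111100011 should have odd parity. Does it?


Number of 1s: 9

Yes, parity is correct (9 ones)


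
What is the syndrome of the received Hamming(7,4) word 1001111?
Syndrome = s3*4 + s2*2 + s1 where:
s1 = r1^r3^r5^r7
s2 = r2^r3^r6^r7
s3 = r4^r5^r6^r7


s1=1, s2=0, s3=0

Syndrome = 1 (error at position 1)


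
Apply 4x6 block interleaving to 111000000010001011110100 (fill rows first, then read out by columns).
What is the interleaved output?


Matrix:
  111000
  000010
  001011
  110100
Read columns: 100110011010000101100010

100110011010000101100010


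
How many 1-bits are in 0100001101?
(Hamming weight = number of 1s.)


Counting 1s in 0100001101

4


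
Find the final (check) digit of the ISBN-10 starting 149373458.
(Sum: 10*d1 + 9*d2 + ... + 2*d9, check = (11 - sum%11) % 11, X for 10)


Weighted sum: 243
243 mod 11 = 1

Check digit: X


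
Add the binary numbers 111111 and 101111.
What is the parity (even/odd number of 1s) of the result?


111111 = 63
101111 = 47
Sum = 110 = 1101110
1s count = 5

odd parity (5 ones in 1101110)


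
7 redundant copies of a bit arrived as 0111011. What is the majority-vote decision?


Ones: 5 out of 7
Threshold: 4

1 (5/7 voted 1)


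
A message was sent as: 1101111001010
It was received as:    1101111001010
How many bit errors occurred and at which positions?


XOR: 0000000000000

0 errors (received matches sent)


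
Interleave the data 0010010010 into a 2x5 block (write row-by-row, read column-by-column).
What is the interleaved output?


Matrix:
  00100
  10010
Read columns: 0100100100

0100100100


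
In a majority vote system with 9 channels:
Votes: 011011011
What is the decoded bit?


Ones: 6 out of 9
Threshold: 5

1 (6/9 voted 1)


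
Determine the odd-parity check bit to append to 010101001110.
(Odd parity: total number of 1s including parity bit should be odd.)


Number of 1s in data: 6
Parity bit: 1

1


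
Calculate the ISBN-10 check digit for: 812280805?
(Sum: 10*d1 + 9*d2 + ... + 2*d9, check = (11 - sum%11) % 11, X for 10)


Weighted sum: 209
209 mod 11 = 0

Check digit: 0


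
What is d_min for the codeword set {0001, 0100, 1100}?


Comparing all pairs, minimum distance: 1
Can detect 0 errors, correct 0 errors

1


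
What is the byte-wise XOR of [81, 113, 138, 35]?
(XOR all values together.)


XOR chain: 81 ^ 113 ^ 138 ^ 35 = 137

137


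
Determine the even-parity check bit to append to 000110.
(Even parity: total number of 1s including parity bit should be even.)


Number of 1s in data: 2
Parity bit: 0

0


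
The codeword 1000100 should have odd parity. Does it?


Number of 1s: 2

No, parity error (2 ones)


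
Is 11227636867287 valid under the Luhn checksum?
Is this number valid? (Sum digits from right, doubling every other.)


Luhn sum = 66
66 mod 10 = 6

Invalid (Luhn sum mod 10 = 6)


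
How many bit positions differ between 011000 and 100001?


XOR: 111001
Count of 1s: 4

4


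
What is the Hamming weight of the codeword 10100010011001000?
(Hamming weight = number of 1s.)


Counting 1s in 10100010011001000

6


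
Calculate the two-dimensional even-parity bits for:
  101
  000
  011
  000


Row parities: 0000
Column parities: 110

Row P: 0000, Col P: 110, Corner: 0


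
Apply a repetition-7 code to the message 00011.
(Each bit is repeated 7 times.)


Each bit -> 7 copies

00000000000000000000011111111111111


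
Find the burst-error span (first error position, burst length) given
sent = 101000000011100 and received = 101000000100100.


XOR: 000000000111000

Burst at position 9, length 3


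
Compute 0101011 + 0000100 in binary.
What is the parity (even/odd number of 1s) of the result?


0101011 = 43
0000100 = 4
Sum = 47 = 101111
1s count = 5

odd parity (5 ones in 101111)


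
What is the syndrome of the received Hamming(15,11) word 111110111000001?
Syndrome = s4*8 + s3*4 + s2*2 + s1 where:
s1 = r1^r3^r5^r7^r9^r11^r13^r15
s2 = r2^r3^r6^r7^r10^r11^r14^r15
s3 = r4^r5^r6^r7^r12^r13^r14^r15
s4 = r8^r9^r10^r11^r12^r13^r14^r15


s1=0, s2=0, s3=0, s4=1

Syndrome = 8 (error at position 8)


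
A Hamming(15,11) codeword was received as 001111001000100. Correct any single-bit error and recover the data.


Syndrome = 0: no error detected

Data: 11101000100 (no errors)


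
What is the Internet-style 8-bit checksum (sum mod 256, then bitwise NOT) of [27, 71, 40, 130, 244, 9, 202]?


Sum = 723 mod 256 = 211
Complement = 44

44


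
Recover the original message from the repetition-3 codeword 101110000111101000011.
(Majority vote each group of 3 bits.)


Groups: 101, 110, 000, 111, 101, 000, 011
Majority votes: 1101101

1101101


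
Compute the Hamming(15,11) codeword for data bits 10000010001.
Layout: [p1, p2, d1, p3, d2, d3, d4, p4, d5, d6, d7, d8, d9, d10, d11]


Parity bits: p1=1, p2=1, p3=1, p4=0

111100000010001


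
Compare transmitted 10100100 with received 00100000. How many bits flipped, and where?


XOR: 10000100

2 error(s) at position(s): 0, 5


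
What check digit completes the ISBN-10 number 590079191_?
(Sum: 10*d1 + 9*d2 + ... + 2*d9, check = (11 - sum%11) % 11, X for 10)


Weighted sum: 251
251 mod 11 = 9

Check digit: 2


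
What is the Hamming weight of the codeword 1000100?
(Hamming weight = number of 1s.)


Counting 1s in 1000100

2


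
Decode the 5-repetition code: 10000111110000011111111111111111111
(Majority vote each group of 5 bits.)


Groups: 10000, 11111, 00000, 11111, 11111, 11111, 11111
Majority votes: 0101111

0101111


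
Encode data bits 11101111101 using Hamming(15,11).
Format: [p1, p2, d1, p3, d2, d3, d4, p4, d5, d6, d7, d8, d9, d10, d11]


Parity bits: p1=0, p2=1, p3=1, p4=0

011111001111101


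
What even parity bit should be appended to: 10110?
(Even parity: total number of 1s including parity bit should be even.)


Number of 1s in data: 3
Parity bit: 1

1


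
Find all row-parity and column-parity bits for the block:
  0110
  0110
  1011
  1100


Row parities: 0010
Column parities: 0111

Row P: 0010, Col P: 0111, Corner: 1


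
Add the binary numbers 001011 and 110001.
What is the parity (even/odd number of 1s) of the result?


001011 = 11
110001 = 49
Sum = 60 = 111100
1s count = 4

even parity (4 ones in 111100)


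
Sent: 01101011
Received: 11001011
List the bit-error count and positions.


XOR: 10100000

2 error(s) at position(s): 0, 2


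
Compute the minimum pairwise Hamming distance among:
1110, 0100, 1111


Comparing all pairs, minimum distance: 1
Can detect 0 errors, correct 0 errors

1


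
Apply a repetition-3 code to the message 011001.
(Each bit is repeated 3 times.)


Each bit -> 3 copies

000111111000000111


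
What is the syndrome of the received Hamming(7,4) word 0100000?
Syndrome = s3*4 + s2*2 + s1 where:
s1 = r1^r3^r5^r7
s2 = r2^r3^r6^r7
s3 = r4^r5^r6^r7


s1=0, s2=1, s3=0

Syndrome = 2 (error at position 2)


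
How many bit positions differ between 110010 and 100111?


XOR: 010101
Count of 1s: 3

3


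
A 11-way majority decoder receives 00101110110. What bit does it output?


Ones: 6 out of 11
Threshold: 6

1 (6/11 voted 1)


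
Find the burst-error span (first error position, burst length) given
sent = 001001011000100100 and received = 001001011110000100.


XOR: 000000000110100000

Burst at position 9, length 4


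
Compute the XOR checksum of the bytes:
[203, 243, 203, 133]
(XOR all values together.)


XOR chain: 203 ^ 243 ^ 203 ^ 133 = 118

118


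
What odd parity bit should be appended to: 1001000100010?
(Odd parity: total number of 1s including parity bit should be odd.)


Number of 1s in data: 4
Parity bit: 1

1


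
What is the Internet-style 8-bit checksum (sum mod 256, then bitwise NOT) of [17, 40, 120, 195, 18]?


Sum = 390 mod 256 = 134
Complement = 121

121


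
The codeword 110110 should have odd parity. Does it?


Number of 1s: 4

No, parity error (4 ones)


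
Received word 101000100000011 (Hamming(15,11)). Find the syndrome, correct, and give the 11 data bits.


Syndrome = 4: error at position 4

Data: 10010000011 (corrected bit 4)


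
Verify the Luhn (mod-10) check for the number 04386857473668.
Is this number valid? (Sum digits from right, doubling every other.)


Luhn sum = 75
75 mod 10 = 5

Invalid (Luhn sum mod 10 = 5)


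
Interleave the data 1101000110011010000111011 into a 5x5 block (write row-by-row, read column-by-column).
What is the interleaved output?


Matrix:
  11010
  00110
  01101
  00001
  11011
Read columns: 1000110101011001100100111

1000110101011001100100111


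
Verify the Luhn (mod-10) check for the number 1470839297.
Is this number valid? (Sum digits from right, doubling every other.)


Luhn sum = 48
48 mod 10 = 8

Invalid (Luhn sum mod 10 = 8)


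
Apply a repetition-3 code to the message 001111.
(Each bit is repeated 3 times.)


Each bit -> 3 copies

000000111111111111


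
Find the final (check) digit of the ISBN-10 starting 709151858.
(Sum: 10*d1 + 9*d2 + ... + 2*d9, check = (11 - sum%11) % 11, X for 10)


Weighted sum: 247
247 mod 11 = 5

Check digit: 6


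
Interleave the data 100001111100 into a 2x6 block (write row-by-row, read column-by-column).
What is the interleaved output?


Matrix:
  100001
  111100
Read columns: 110101010010

110101010010


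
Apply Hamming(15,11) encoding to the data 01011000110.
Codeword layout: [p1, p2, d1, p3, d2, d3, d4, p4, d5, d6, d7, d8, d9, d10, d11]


Parity bits: p1=0, p2=0, p3=0, p4=1

000010111000110


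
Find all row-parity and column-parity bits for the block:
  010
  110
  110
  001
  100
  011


Row parities: 100110
Column parities: 100

Row P: 100110, Col P: 100, Corner: 1


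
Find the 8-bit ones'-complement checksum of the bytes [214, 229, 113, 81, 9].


Sum = 646 mod 256 = 134
Complement = 121

121


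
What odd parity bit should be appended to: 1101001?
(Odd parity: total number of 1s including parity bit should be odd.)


Number of 1s in data: 4
Parity bit: 1

1


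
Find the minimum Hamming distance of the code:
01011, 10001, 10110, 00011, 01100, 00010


Comparing all pairs, minimum distance: 1
Can detect 0 errors, correct 0 errors

1


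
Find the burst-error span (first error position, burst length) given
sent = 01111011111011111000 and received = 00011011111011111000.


XOR: 01100000000000000000

Burst at position 1, length 2


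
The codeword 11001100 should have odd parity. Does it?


Number of 1s: 4

No, parity error (4 ones)


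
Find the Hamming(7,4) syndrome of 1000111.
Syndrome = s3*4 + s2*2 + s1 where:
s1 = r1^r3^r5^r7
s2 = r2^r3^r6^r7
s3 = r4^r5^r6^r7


s1=1, s2=0, s3=1

Syndrome = 5 (error at position 5)


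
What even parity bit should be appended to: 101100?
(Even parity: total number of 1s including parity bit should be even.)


Number of 1s in data: 3
Parity bit: 1

1


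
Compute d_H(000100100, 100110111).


XOR: 100010011
Count of 1s: 4

4


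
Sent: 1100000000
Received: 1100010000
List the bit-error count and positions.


XOR: 0000010000

1 error(s) at position(s): 5


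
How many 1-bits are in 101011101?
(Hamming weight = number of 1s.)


Counting 1s in 101011101

6


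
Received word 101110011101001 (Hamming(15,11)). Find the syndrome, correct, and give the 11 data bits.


Syndrome = 11: error at position 11

Data: 11001111001 (corrected bit 11)


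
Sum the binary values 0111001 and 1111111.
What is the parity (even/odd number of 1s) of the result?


0111001 = 57
1111111 = 127
Sum = 184 = 10111000
1s count = 4

even parity (4 ones in 10111000)


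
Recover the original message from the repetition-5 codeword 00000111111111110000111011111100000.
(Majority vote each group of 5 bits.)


Groups: 00000, 11111, 11111, 10000, 11101, 11111, 00000
Majority votes: 0110110

0110110


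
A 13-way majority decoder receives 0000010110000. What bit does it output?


Ones: 3 out of 13
Threshold: 7

0 (3/13 voted 1)


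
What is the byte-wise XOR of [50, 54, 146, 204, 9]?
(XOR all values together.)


XOR chain: 50 ^ 54 ^ 146 ^ 204 ^ 9 = 83

83


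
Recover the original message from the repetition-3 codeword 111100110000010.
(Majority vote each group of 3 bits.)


Groups: 111, 100, 110, 000, 010
Majority votes: 10100

10100


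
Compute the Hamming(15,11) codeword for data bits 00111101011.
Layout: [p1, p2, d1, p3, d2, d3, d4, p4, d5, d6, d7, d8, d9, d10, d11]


Parity bits: p1=1, p2=1, p3=1, p4=1

110101111101011


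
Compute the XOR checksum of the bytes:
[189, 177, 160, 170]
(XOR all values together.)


XOR chain: 189 ^ 177 ^ 160 ^ 170 = 6

6


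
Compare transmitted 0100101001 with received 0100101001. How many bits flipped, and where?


XOR: 0000000000

0 errors (received matches sent)


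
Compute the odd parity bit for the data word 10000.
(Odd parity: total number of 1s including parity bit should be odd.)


Number of 1s in data: 1
Parity bit: 0

0


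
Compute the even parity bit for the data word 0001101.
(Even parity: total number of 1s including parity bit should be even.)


Number of 1s in data: 3
Parity bit: 1

1


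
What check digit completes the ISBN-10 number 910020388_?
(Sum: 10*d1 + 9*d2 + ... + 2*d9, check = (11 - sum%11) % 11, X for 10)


Weighted sum: 163
163 mod 11 = 9

Check digit: 2


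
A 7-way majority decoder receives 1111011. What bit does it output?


Ones: 6 out of 7
Threshold: 4

1 (6/7 voted 1)


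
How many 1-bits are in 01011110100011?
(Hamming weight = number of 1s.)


Counting 1s in 01011110100011

8


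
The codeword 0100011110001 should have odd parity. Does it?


Number of 1s: 6

No, parity error (6 ones)


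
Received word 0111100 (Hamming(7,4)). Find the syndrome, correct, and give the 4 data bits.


Syndrome = 0: no error detected

Data: 1100 (no errors)


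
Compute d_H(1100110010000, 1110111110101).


XOR: 0010001100101
Count of 1s: 5

5


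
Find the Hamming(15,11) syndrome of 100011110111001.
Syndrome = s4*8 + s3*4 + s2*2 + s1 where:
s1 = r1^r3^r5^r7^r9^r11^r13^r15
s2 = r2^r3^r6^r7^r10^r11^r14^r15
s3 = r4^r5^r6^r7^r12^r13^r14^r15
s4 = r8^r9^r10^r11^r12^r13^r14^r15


s1=1, s2=1, s3=1, s4=1

Syndrome = 15 (error at position 15)


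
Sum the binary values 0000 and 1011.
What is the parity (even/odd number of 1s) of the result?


0000 = 0
1011 = 11
Sum = 11 = 1011
1s count = 3

odd parity (3 ones in 1011)


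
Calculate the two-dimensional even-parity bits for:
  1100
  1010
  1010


Row parities: 000
Column parities: 1100

Row P: 000, Col P: 1100, Corner: 0


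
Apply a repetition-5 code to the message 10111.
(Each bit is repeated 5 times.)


Each bit -> 5 copies

1111100000111111111111111


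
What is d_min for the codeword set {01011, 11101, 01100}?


Comparing all pairs, minimum distance: 2
Can detect 1 errors, correct 0 errors

2


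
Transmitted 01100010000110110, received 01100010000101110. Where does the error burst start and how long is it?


XOR: 00000000000011000

Burst at position 12, length 2


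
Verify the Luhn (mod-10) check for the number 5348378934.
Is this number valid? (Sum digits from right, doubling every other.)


Luhn sum = 59
59 mod 10 = 9

Invalid (Luhn sum mod 10 = 9)


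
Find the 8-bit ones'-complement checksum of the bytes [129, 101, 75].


Sum = 305 mod 256 = 49
Complement = 206

206


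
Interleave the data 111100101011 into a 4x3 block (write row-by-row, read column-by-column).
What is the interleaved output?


Matrix:
  111
  100
  101
  011
Read columns: 111010011011

111010011011


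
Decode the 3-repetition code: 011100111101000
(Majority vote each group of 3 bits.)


Groups: 011, 100, 111, 101, 000
Majority votes: 10110

10110


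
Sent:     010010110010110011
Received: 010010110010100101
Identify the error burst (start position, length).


XOR: 000000000000010110

Burst at position 13, length 4


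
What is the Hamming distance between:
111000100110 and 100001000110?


XOR: 011001100000
Count of 1s: 4

4


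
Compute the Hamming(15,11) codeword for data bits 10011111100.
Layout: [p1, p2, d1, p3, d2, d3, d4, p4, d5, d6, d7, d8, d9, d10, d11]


Parity bits: p1=1, p2=0, p3=1, p4=1

101100111111100


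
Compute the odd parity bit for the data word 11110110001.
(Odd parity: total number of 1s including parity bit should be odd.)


Number of 1s in data: 7
Parity bit: 0

0


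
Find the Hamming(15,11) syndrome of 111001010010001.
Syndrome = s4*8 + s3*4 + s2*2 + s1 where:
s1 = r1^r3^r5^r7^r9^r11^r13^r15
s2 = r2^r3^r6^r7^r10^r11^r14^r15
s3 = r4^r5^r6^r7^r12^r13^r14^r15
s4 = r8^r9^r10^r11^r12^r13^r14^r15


s1=0, s2=1, s3=0, s4=1

Syndrome = 10 (error at position 10)


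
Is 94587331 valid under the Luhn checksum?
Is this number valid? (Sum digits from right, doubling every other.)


Luhn sum = 37
37 mod 10 = 7

Invalid (Luhn sum mod 10 = 7)


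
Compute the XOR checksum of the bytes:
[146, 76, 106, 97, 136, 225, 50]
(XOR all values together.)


XOR chain: 146 ^ 76 ^ 106 ^ 97 ^ 136 ^ 225 ^ 50 = 142

142


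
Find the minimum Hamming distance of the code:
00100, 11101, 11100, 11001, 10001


Comparing all pairs, minimum distance: 1
Can detect 0 errors, correct 0 errors

1


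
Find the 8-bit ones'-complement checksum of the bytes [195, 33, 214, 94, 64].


Sum = 600 mod 256 = 88
Complement = 167

167


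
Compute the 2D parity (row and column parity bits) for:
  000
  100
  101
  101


Row parities: 0100
Column parities: 100

Row P: 0100, Col P: 100, Corner: 1


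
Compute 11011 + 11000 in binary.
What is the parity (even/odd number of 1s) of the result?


11011 = 27
11000 = 24
Sum = 51 = 110011
1s count = 4

even parity (4 ones in 110011)


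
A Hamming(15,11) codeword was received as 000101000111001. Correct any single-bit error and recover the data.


Syndrome = 0: no error detected

Data: 00100111001 (no errors)


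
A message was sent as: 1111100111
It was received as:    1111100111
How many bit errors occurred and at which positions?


XOR: 0000000000

0 errors (received matches sent)


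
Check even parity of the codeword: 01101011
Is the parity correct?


Number of 1s: 5

No, parity error (5 ones)


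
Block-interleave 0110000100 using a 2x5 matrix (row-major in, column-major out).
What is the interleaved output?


Matrix:
  01100
  00100
Read columns: 0010110000

0010110000


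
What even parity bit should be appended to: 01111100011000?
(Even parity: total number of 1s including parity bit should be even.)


Number of 1s in data: 7
Parity bit: 1

1


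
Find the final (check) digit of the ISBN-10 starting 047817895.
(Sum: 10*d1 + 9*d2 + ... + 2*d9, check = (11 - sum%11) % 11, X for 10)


Weighted sum: 258
258 mod 11 = 5

Check digit: 6


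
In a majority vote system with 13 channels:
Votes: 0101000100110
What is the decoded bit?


Ones: 5 out of 13
Threshold: 7

0 (5/13 voted 1)


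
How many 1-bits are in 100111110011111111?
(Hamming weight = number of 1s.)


Counting 1s in 100111110011111111

14


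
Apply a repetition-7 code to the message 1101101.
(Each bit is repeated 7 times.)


Each bit -> 7 copies

1111111111111100000001111111111111100000001111111


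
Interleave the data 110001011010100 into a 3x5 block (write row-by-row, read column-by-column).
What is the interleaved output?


Matrix:
  11000
  10110
  10100
Read columns: 111100011010000

111100011010000


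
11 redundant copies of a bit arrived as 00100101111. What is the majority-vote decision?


Ones: 6 out of 11
Threshold: 6

1 (6/11 voted 1)


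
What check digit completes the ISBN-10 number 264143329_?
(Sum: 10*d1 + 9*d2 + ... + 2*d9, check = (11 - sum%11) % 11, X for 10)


Weighted sum: 188
188 mod 11 = 1

Check digit: X


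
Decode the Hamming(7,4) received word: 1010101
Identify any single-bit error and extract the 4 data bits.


Syndrome = 0: no error detected

Data: 1101 (no errors)


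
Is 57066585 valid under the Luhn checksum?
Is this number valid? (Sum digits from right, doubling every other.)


Luhn sum = 34
34 mod 10 = 4

Invalid (Luhn sum mod 10 = 4)


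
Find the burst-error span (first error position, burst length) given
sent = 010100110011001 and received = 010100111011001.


XOR: 000000001000000

Burst at position 8, length 1


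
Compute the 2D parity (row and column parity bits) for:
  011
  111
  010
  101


Row parities: 0110
Column parities: 011

Row P: 0110, Col P: 011, Corner: 0


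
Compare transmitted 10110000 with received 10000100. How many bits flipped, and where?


XOR: 00110100

3 error(s) at position(s): 2, 3, 5


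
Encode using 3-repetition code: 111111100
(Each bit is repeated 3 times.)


Each bit -> 3 copies

111111111111111111111000000


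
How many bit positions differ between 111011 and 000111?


XOR: 111100
Count of 1s: 4

4


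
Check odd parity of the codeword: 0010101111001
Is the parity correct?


Number of 1s: 7

Yes, parity is correct (7 ones)


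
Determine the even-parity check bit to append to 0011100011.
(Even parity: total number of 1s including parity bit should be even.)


Number of 1s in data: 5
Parity bit: 1

1


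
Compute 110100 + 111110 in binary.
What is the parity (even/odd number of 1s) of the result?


110100 = 52
111110 = 62
Sum = 114 = 1110010
1s count = 4

even parity (4 ones in 1110010)


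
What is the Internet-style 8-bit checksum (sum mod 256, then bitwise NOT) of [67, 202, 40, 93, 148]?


Sum = 550 mod 256 = 38
Complement = 217

217


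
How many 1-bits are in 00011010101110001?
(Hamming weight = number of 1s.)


Counting 1s in 00011010101110001

8


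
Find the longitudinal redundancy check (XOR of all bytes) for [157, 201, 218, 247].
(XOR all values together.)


XOR chain: 157 ^ 201 ^ 218 ^ 247 = 121

121


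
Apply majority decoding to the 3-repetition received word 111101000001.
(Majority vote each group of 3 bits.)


Groups: 111, 101, 000, 001
Majority votes: 1100

1100


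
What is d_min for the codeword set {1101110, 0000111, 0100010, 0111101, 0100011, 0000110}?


Comparing all pairs, minimum distance: 1
Can detect 0 errors, correct 0 errors

1


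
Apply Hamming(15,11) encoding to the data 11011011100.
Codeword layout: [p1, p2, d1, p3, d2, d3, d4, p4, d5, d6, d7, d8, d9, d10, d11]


Parity bits: p1=0, p2=1, p3=0, p4=0

011010101011100


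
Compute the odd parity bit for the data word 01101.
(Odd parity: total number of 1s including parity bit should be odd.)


Number of 1s in data: 3
Parity bit: 0

0


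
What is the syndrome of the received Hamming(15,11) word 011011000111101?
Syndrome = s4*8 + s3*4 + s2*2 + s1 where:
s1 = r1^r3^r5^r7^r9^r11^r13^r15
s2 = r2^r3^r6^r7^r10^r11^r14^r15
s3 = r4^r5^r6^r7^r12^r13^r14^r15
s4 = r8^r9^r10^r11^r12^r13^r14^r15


s1=1, s2=0, s3=1, s4=1

Syndrome = 13 (error at position 13)


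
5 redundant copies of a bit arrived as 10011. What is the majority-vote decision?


Ones: 3 out of 5
Threshold: 3

1 (3/5 voted 1)


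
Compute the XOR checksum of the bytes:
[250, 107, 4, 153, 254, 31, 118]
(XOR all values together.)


XOR chain: 250 ^ 107 ^ 4 ^ 153 ^ 254 ^ 31 ^ 118 = 155

155


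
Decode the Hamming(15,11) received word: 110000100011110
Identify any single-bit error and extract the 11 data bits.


Syndrome = 0: no error detected

Data: 00010011110 (no errors)


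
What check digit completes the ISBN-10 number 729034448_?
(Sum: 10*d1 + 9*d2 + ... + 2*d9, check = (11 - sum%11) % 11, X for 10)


Weighted sum: 242
242 mod 11 = 0

Check digit: 0


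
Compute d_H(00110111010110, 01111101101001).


XOR: 01001010111111
Count of 1s: 9

9


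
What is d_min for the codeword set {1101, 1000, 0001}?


Comparing all pairs, minimum distance: 2
Can detect 1 errors, correct 0 errors

2


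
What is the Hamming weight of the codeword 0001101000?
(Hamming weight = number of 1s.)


Counting 1s in 0001101000

3


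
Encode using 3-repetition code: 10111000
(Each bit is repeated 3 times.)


Each bit -> 3 copies

111000111111111000000000


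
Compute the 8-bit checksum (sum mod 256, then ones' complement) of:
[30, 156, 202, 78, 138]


Sum = 604 mod 256 = 92
Complement = 163

163


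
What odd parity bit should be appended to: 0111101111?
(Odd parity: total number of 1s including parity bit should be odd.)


Number of 1s in data: 8
Parity bit: 1

1


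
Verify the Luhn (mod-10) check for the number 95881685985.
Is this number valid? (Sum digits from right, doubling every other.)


Luhn sum = 59
59 mod 10 = 9

Invalid (Luhn sum mod 10 = 9)


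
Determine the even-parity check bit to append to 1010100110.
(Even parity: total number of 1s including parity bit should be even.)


Number of 1s in data: 5
Parity bit: 1

1


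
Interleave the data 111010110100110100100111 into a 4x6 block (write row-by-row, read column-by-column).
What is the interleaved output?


Matrix:
  111010
  110100
  110100
  100111
Read columns: 111111101000011110010001

111111101000011110010001


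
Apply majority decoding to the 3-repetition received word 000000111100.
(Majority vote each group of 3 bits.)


Groups: 000, 000, 111, 100
Majority votes: 0010

0010


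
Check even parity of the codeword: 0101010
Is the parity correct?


Number of 1s: 3

No, parity error (3 ones)


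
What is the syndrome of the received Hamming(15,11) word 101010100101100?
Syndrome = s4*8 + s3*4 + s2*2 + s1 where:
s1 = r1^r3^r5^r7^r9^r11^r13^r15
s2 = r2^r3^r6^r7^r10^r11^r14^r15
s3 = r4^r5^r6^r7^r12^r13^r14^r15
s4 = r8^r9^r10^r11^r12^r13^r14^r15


s1=1, s2=1, s3=0, s4=1

Syndrome = 11 (error at position 11)


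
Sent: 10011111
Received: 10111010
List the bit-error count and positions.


XOR: 00100101

3 error(s) at position(s): 2, 5, 7


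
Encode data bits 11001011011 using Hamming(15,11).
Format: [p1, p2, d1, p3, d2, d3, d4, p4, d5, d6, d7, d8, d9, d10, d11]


Parity bits: p1=1, p2=0, p3=0, p4=1

101010011011011


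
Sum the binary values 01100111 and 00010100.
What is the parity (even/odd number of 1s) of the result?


01100111 = 103
00010100 = 20
Sum = 123 = 1111011
1s count = 6

even parity (6 ones in 1111011)


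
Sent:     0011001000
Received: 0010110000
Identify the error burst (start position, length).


XOR: 0001111000

Burst at position 3, length 4


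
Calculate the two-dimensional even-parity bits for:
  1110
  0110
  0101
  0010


Row parities: 1001
Column parities: 1111

Row P: 1001, Col P: 1111, Corner: 0


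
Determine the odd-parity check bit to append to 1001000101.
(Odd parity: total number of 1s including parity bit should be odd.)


Number of 1s in data: 4
Parity bit: 1

1


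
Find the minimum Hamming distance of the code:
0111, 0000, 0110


Comparing all pairs, minimum distance: 1
Can detect 0 errors, correct 0 errors

1


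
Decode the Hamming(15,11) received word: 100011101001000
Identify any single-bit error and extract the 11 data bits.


Syndrome = 0: no error detected

Data: 01111001000 (no errors)


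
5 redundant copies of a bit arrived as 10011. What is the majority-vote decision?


Ones: 3 out of 5
Threshold: 3

1 (3/5 voted 1)


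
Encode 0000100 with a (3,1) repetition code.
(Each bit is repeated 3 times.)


Each bit -> 3 copies

000000000000111000000


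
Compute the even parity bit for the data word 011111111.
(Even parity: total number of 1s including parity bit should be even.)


Number of 1s in data: 8
Parity bit: 0

0


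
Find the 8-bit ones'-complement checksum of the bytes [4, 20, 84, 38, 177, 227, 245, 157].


Sum = 952 mod 256 = 184
Complement = 71

71


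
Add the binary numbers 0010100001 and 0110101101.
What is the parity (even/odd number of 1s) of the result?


0010100001 = 161
0110101101 = 429
Sum = 590 = 1001001110
1s count = 5

odd parity (5 ones in 1001001110)


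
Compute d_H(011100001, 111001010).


XOR: 100101011
Count of 1s: 5

5


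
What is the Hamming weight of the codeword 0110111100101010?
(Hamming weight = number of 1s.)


Counting 1s in 0110111100101010

9


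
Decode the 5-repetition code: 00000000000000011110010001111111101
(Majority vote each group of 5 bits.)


Groups: 00000, 00000, 00000, 11110, 01000, 11111, 11101
Majority votes: 0001011

0001011


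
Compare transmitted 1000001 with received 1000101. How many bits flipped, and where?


XOR: 0000100

1 error(s) at position(s): 4


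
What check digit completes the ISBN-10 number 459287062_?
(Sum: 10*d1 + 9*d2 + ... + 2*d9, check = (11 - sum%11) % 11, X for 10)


Weighted sum: 276
276 mod 11 = 1

Check digit: X


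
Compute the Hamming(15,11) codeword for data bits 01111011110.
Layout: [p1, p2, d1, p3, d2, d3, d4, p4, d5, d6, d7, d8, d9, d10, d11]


Parity bits: p1=1, p2=0, p3=0, p4=1

100011111011110


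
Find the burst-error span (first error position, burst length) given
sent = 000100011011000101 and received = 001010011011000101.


XOR: 001110000000000000

Burst at position 2, length 3
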